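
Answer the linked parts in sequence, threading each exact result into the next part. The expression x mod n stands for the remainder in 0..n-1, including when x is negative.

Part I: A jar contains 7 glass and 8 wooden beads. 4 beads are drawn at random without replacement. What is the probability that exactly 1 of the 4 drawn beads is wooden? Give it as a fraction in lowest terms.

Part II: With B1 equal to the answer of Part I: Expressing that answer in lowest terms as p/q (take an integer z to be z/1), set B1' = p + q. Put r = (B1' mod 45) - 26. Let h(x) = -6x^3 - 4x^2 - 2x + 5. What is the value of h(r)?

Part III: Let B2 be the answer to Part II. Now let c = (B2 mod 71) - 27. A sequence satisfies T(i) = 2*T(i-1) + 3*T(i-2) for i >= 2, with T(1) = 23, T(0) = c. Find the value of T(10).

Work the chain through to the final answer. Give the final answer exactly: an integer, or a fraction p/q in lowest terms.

Part I: total draws C(15,4) = 1365; favorable C(8,1)*C(7,3) = 280; P = 8/39; answer 8/39
Part II: B1 = 8/39; threaded value p + q = 47; r = -24; -6*(-24)^3 - 4*(-24)^2 - 2*(-24)^1 + 5 = (82944) + (-2304) + (48) + (5) = 80693; answer 80693
Part III: B2 = 80693; c = 10; T(2) = 2*(23) + 3*(10) = 76; iterating: T(2)=76, T(3)=221, T(4)=670, T(5)=2003, T(6)=6016, T(7)=18041, T(8)=54130, T(9)=162383, T(10)=487156; answer 487156

487156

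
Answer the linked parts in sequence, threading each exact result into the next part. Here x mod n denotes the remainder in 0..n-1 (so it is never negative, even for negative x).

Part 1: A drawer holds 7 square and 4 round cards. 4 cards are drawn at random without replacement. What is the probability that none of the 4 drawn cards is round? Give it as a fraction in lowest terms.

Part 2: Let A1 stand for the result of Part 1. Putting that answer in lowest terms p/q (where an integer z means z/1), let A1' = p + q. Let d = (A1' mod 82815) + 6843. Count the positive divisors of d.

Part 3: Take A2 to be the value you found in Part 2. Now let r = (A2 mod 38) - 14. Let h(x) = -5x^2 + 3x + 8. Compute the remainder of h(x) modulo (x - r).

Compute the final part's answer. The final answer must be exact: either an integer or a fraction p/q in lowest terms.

Part 1: total draws C(11,4) = 330; favorable C(7,4) = 35; P = 7/66; answer 7/66
Part 2: A1 = 7/66; threaded value p + q = 73; d = 6916; 6916 = 2^2 * 7 * 13 * 19; number of divisors = (2+1) * (1+1) * (1+1) * (1+1) = 24; answer 24
Part 3: A2 = 24; r = 10; remainder = value at the root: -5*(10)^2 + 3*(10)^1 + 8 = (-500) + (30) + (8) = -462; answer -462

-462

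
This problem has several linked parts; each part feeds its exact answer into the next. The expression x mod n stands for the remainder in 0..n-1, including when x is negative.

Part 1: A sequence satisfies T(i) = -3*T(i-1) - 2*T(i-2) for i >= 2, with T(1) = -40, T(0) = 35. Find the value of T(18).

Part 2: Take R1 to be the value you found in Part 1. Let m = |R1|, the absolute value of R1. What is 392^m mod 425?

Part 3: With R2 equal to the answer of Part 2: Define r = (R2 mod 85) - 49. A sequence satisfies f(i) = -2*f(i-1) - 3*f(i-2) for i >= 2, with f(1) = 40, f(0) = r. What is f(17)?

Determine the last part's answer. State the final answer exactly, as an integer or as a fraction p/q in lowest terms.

-48920

Part 1: T(2) = -3*(-40) - 2*(35) = 50; iterating: T(2)=50, T(3)=-70, T(4)=110, T(5)=-190, T(6)=350, T(7)=-670, T(8)=1310, T(9)=-2590, T(10)=5150, T(11)=-10270, T(12)=20510, T(13)=-40990, T(14)=81950, T(15)=-163870, T(16)=327710, T(17)=-655390, T(18)=1310750; answer 1310750
Part 2: R1 = 1310750; m = 1310750; squarings mod 425: 392^1=392, 392^2=239, 392^4=171, 392^8=341, 392^16=256, 392^32=86, 392^64=171, 392^128=341, 392^256=256, 392^512=86, 392^1024=171, 392^2048=341, 392^4096=256, 392^8192=86, 392^16384=171, 392^32768=341, 392^65536=256, 392^131072=86, 392^262144=171, 392^524288=341, 392^1048576=256; 392^1310750 = 392^2 * 392^4 * 392^8 * 392^16 * 392^262144 * 392^1048576 = 324 (mod 425); answer 324
Part 3: R2 = 324; r = 20; f(2) = -2*(40) - 3*(20) = -140; iterating: f(2)=-140, f(3)=160, f(4)=100, f(5)=-680, f(6)=1060, f(7)=-80, f(8)=-3020, f(9)=6280, f(10)=-3500, f(11)=-11840, f(12)=34180, f(13)=-32840, f(14)=-36860, f(15)=172240, f(16)=-233900, f(17)=-48920; answer -48920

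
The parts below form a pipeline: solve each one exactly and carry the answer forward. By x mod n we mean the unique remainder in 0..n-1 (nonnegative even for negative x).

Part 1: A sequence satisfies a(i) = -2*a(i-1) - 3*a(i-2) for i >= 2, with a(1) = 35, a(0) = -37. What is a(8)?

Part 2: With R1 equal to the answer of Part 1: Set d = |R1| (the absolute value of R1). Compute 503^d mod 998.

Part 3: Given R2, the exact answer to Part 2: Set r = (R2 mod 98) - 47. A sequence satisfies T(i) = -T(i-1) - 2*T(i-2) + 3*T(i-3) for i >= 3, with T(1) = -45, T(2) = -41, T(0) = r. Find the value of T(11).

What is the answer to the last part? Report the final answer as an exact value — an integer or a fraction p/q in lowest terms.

-17698

Part 1: a(2) = -2*(35) - 3*(-37) = 41; iterating: a(2)=41, a(3)=-187, a(4)=251, a(5)=59, a(6)=-871, a(7)=1565, a(8)=-517; answer -517
Part 2: R1 = -517; d = 517; squarings mod 998: 503^1=503, 503^2=515, 503^4=755, 503^8=167, 503^16=943, 503^32=31, 503^64=961, 503^128=371, 503^256=915, 503^512=901; 503^517 = 503^1 * 503^4 * 503^512 = 971 (mod 998); answer 971
Part 3: R2 = 971; r = 42; T(3) = -1*(-41) - 2*(-45) + 3*(42) = 257; iterating: T(3)=257, T(4)=-310, T(5)=-327, T(6)=1718, T(7)=-1994, T(8)=-2423, T(9)=11565, T(10)=-12701, T(11)=-17698; answer -17698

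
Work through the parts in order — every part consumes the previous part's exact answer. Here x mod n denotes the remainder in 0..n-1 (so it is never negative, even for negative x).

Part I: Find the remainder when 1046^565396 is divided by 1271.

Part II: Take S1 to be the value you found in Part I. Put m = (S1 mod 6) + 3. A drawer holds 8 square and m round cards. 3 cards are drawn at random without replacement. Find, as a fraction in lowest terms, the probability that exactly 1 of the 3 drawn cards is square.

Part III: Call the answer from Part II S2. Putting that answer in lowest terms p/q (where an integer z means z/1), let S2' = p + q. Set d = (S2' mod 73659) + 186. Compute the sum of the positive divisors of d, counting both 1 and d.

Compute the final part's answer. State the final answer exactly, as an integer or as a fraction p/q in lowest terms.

Part I: squarings mod 1271: 1046^1=1046, 1046^2=1056, 1046^4=469, 1046^8=78, 1046^16=1000, 1046^32=994, 1046^64=469, 1046^128=78, 1046^256=1000, 1046^512=994, 1046^1024=469, 1046^2048=78, 1046^4096=1000, 1046^8192=994, 1046^16384=469, 1046^32768=78, 1046^65536=1000, 1046^131072=994, 1046^262144=469, 1046^524288=78; 1046^565396 = 1046^4 * 1046^16 * 1046^128 * 1046^8192 * 1046^32768 * 1046^524288 = 1000 (mod 1271); answer 1000
Part II: S1 = 1000; m = 7; total draws C(15,3) = 455; favorable C(8,1)*C(7,2) = 168; P = 24/65; answer 24/65
Part III: S2 = 24/65; threaded value p + q = 89; d = 275; 275 = 5^2 * 11; sigma = (1 + 5 + 25) * (1 + 11) = 31 * 12 = 372; answer 372

372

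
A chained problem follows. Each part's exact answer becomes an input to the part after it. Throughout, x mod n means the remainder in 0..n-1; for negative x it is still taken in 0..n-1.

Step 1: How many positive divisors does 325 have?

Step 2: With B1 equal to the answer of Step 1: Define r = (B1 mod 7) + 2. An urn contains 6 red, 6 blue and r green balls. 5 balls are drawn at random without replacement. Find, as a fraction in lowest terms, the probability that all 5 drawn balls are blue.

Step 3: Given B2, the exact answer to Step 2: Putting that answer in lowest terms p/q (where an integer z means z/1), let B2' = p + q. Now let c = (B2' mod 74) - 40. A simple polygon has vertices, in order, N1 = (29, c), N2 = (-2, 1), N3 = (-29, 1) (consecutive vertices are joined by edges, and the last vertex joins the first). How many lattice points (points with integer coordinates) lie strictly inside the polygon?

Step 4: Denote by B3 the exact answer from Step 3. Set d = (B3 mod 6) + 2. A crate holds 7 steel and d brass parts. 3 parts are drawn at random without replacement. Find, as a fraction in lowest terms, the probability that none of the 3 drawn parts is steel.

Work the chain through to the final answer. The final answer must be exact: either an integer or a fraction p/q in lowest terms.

Step 1: 325 = 5^2 * 13; number of divisors = (2+1) * (1+1) = 6; answer 6
Step 2: B1 = 6; r = 8; total draws C(20,5) = 15504; favorable C(6,5) = 6; P = 1/2584; answer 1/2584
Step 3: B2 = 1/2584; threaded value p + q = 2585; c = 29; cross terms: (29*1 - -2*29)=87, (-2*1 - -29*1)=27, (-29*29 - 29*1)=-870; twice the area = |-756| = 756; area = 378; boundary points = 1 + 27 + 2 = 30; strictly interior points = area - boundary/2 + 1 = 364; answer 364
Step 4: B3 = 364; d = 6; total draws C(13,3) = 286; favorable C(6,3) = 20; P = 10/143; answer 10/143

10/143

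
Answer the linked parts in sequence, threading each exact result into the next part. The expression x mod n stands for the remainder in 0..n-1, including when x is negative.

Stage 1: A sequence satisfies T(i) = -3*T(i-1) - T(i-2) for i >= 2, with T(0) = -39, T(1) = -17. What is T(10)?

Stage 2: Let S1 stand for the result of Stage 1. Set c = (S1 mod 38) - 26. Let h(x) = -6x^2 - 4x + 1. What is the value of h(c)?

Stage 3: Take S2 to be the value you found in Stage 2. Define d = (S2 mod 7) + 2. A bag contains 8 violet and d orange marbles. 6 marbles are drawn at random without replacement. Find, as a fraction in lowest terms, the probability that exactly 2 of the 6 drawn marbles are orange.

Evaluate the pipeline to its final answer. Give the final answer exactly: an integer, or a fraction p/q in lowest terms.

35/143

Stage 1: T(2) = -3*(-17) - 1*(-39) = 90; iterating: T(2)=90, T(3)=-253, T(4)=669, T(5)=-1754, T(6)=4593, T(7)=-12025, T(8)=31482, T(9)=-82421, T(10)=215781; answer 215781
Stage 2: S1 = 215781; c = -9; -6*(-9)^2 - 4*(-9)^1 + 1 = (-486) + (36) + (1) = -449; answer -449
Stage 3: S2 = -449; d = 8; total draws C(16,6) = 8008; favorable C(8,2)*C(8,4) = 1960; P = 35/143; answer 35/143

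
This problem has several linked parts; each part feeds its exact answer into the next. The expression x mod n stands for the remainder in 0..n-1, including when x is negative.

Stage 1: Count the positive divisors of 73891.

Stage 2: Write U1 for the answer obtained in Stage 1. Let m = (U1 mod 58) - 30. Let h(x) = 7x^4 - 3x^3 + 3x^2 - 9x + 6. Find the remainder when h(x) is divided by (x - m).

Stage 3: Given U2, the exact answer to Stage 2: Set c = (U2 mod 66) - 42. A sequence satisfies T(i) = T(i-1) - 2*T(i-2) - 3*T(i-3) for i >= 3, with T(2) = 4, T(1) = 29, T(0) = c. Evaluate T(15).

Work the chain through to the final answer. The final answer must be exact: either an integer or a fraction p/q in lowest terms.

Stage 1: 73891 = 19 * 3889; number of divisors = (1+1) * (1+1) = 4; answer 4
Stage 2: U1 = 4; m = -26; remainder = value at the root: 7*(-26)^4 - 3*(-26)^3 + 3*(-26)^2 - 9*(-26)^1 + 6 = (3198832) + (52728) + (2028) + (234) + (6) = 3253828; answer 3253828
Stage 3: U2 = 3253828; c = -14; T(3) = 1*(4) - 2*(29) - 3*(-14) = -12; iterating: T(3)=-12, T(4)=-107, T(5)=-95, T(6)=155, T(7)=666, T(8)=641, T(9)=-1156, T(10)=-4436, T(11)=-4047, T(12)=8293, T(13)=29695, T(14)=25250, T(15)=-59019; answer -59019

-59019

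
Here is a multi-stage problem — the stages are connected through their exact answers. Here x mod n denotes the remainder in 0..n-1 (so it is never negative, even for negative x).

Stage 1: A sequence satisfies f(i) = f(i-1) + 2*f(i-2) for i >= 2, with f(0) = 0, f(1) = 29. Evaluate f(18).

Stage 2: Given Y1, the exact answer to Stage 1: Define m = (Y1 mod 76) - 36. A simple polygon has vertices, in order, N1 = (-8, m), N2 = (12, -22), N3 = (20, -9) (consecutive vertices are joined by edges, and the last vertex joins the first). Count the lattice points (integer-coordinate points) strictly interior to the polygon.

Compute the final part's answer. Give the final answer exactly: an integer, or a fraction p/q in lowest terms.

Stage 1: f(2) = 1*(29) + 2*(0) = 29; iterating: f(2)=29, f(3)=87, f(4)=145, f(5)=319, f(6)=609, f(7)=1247, f(8)=2465, f(9)=4959, f(10)=9889, f(11)=19807, f(12)=39585, f(13)=79199, f(14)=158369, f(15)=316767, f(16)=633505, f(17)=1267039, f(18)=2534049; answer 2534049
Stage 2: Y1 = 2534049; m = 21; cross terms: (-8*-22 - 12*21)=-76, (12*-9 - 20*-22)=332, (20*21 - -8*-9)=348; twice the area = |604| = 604; area = 302; boundary points = 1 + 1 + 2 = 4; strictly interior points = area - boundary/2 + 1 = 301; answer 301

301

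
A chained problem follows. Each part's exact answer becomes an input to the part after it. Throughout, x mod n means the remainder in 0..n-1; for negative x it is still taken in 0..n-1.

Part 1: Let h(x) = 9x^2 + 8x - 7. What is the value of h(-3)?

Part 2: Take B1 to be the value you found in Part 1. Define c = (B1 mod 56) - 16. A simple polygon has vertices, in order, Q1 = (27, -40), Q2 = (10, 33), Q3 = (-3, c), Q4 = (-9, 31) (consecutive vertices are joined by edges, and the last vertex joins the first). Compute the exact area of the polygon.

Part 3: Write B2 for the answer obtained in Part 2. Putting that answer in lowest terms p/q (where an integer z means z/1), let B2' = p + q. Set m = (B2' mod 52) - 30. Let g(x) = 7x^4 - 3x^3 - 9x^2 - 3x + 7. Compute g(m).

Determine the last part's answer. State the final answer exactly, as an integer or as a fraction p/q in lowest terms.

Part 1: 9*(-3)^2 + 8*(-3)^1 - 7 = (81) + (-24) + (-7) = 50; answer 50
Part 2: B1 = 50; c = 34; cross terms: (27*33 - 10*-40)=1291, (10*34 - -3*33)=439, (-3*31 - -9*34)=213, (-9*-40 - 27*31)=-477; twice the area = |1466| = 1466; area = 733; answer 733
Part 3: B2 = 733; threaded value p + q = 734; m = -24; 7*(-24)^4 - 3*(-24)^3 - 9*(-24)^2 - 3*(-24)^1 + 7 = (2322432) + (41472) + (-5184) + (72) + (7) = 2358799; answer 2358799

2358799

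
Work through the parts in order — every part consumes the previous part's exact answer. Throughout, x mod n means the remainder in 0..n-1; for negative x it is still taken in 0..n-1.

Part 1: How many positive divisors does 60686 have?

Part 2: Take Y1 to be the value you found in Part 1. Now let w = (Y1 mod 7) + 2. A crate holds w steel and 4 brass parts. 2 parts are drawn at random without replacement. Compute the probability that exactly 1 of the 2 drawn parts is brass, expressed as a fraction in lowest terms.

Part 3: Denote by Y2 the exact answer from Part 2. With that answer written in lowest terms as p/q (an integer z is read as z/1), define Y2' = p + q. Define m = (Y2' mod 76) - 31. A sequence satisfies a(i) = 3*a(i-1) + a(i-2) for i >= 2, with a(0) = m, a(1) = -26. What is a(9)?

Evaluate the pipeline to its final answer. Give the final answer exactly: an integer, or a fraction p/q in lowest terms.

-415760

Part 1: 60686 = 2 * 19 * 1597; number of divisors = (1+1) * (1+1) * (1+1) = 8; answer 8
Part 2: Y1 = 8; w = 3; total draws C(7,2) = 21; favorable C(4,1)*C(3,1) = 12; P = 4/7; answer 4/7
Part 3: Y2 = 4/7; threaded value p + q = 11; m = -20; a(2) = 3*(-26) + 1*(-20) = -98; iterating: a(2)=-98, a(3)=-320, a(4)=-1058, a(5)=-3494, a(6)=-11540, a(7)=-38114, a(8)=-125882, a(9)=-415760; answer -415760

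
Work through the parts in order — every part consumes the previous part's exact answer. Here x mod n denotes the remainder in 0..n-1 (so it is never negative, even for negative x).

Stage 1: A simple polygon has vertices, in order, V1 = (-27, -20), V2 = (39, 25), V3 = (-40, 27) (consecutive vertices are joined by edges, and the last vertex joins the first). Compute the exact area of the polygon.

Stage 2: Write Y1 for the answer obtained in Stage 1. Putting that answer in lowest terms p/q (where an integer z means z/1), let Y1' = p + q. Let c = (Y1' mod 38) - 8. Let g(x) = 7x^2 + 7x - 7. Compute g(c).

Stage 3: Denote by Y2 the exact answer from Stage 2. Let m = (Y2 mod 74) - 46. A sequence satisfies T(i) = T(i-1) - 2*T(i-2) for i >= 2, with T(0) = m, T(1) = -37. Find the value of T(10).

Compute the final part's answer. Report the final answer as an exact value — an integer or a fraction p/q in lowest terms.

Stage 1: cross terms: (-27*25 - 39*-20)=105, (39*27 - -40*25)=2053, (-40*-20 - -27*27)=1529; twice the area = |3687| = 3687; area = 3687/2; answer 3687/2
Stage 2: Y1 = 3687/2; threaded value p + q = 3689; c = -5; 7*(-5)^2 + 7*(-5)^1 - 7 = (175) + (-35) + (-7) = 133; answer 133
Stage 3: Y2 = 133; m = 13; T(2) = 1*(-37) - 2*(13) = -63; iterating: T(2)=-63, T(3)=11, T(4)=137, T(5)=115, T(6)=-159, T(7)=-389, T(8)=-71, T(9)=707, T(10)=849; answer 849

849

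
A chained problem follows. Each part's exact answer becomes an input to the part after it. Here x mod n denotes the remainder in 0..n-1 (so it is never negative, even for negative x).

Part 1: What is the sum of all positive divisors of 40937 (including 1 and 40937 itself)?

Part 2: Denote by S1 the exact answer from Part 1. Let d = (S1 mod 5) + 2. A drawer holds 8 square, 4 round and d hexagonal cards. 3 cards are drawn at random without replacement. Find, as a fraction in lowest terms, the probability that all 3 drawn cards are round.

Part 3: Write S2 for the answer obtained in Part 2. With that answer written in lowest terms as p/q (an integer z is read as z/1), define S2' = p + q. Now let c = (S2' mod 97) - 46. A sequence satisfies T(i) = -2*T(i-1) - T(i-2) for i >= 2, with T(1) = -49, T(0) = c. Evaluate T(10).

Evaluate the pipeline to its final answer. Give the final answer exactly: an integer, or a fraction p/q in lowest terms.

265

Part 1: 40937 = 13 * 47 * 67; sigma = (1 + 13) * (1 + 47) * (1 + 67) = 14 * 48 * 68 = 45696; answer 45696
Part 2: S1 = 45696; d = 3; total draws C(15,3) = 455; favorable C(4,3) = 4; P = 4/455; answer 4/455
Part 3: S2 = 4/455; threaded value p + q = 459; c = 25; T(2) = -2*(-49) - 1*(25) = 73; iterating: T(2)=73, T(3)=-97, T(4)=121, T(5)=-145, T(6)=169, T(7)=-193, T(8)=217, T(9)=-241, T(10)=265; answer 265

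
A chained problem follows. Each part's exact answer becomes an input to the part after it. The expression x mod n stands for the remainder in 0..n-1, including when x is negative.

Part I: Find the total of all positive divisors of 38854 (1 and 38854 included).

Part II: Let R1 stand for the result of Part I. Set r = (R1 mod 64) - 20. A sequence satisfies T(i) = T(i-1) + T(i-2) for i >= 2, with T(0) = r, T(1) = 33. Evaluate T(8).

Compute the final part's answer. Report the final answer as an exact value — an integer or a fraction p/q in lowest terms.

1005

Part I: 38854 = 2 * 19427; sigma = (1 + 2) * (1 + 19427) = 3 * 19428 = 58284; answer 58284
Part II: R1 = 58284; r = 24; T(2) = 1*(33) + 1*(24) = 57; iterating: T(2)=57, T(3)=90, T(4)=147, T(5)=237, T(6)=384, T(7)=621, T(8)=1005; answer 1005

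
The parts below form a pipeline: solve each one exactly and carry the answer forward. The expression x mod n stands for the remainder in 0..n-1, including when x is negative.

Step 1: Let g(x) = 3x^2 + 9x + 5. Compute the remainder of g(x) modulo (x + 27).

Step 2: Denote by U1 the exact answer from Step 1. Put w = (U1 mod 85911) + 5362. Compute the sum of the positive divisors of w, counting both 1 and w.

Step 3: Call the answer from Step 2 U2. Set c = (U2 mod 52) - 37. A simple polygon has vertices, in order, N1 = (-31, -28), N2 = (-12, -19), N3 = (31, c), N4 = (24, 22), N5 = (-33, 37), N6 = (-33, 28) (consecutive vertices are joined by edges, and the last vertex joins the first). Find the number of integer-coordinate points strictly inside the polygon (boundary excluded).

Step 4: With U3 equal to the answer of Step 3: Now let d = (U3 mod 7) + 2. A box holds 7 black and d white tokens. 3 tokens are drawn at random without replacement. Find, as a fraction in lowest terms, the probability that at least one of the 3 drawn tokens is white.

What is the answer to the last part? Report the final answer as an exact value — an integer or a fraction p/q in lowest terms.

Step 1: remainder = value at the root: 3*(-27)^2 + 9*(-27)^1 + 5 = (2187) + (-243) + (5) = 1949; answer 1949
Step 2: U1 = 1949; w = 7311; 7311 = 3 * 2437; sigma = (1 + 3) * (1 + 2437) = 4 * 2438 = 9752; answer 9752
Step 3: U2 = 9752; c = -9; cross terms: (-31*-19 - -12*-28)=253, (-12*-9 - 31*-19)=697, (31*22 - 24*-9)=898, (24*37 - -33*22)=1614, (-33*28 - -33*37)=297, (-33*-28 - -31*28)=1792; twice the area = |5551| = 5551; area = 5551/2; boundary points = 1 + 1 + 1 + 3 + 9 + 2 = 17; strictly interior points = area - boundary/2 + 1 = 2768; answer 2768
Step 4: U3 = 2768; d = 5; total draws C(12,3) = 220; complement C(7,3) = 35; favorable 220 - 35 = 185; P = 37/44; answer 37/44

37/44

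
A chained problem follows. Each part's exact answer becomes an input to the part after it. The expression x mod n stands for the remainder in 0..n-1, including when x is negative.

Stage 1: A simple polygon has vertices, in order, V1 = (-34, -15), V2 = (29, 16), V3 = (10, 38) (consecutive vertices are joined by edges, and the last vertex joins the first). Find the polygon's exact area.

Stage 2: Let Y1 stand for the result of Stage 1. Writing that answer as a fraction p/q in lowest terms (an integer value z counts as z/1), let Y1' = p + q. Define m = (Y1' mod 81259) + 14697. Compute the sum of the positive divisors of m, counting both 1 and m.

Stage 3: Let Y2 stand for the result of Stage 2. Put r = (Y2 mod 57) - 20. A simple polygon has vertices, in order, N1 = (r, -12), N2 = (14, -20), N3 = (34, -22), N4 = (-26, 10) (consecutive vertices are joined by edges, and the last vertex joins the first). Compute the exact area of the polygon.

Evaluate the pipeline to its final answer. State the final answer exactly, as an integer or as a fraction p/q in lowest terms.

Stage 1: cross terms: (-34*16 - 29*-15)=-109, (29*38 - 10*16)=942, (10*-15 - -34*38)=1142; twice the area = |1975| = 1975; area = 1975/2; answer 1975/2
Stage 2: Y1 = 1975/2; threaded value p + q = 1977; m = 16674; 16674 = 2 * 3 * 7 * 397; sigma = (1 + 2) * (1 + 3) * (1 + 7) * (1 + 397) = 3 * 4 * 8 * 398 = 38208; answer 38208
Stage 3: Y2 = 38208; r = -2; cross terms: (-2*-20 - 14*-12)=208, (14*-22 - 34*-20)=372, (34*10 - -26*-22)=-232, (-26*-12 - -2*10)=332; twice the area = |680| = 680; area = 340; answer 340

340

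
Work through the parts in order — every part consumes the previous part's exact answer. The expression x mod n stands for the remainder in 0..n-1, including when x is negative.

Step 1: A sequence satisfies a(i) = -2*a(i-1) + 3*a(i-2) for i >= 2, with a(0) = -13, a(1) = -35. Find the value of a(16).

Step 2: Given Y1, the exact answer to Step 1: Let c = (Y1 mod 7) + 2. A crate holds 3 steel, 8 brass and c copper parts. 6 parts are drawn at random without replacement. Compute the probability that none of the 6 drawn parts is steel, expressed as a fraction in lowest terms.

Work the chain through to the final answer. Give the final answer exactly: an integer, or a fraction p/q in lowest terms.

Step 1: a(2) = -2*(-35) + 3*(-13) = 31; iterating: a(2)=31, a(3)=-167, a(4)=427, a(5)=-1355, a(6)=3991, a(7)=-12047, a(8)=36067, a(9)=-108275, a(10)=324751, a(11)=-974327, a(12)=2922907, a(13)=-8768795, a(14)=26306311, a(15)=-78919007, a(16)=236756947; answer 236756947
Step 2: Y1 = 236756947; c = 2; total draws C(13,6) = 1716; favorable C(10,6) = 210; P = 35/286; answer 35/286

35/286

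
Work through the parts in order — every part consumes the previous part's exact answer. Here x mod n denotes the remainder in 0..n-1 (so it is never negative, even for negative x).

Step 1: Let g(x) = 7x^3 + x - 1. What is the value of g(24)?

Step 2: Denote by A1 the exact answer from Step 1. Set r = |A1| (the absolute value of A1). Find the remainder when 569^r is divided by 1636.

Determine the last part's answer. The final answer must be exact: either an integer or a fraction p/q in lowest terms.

1061

Step 1: 7*(24)^3 + 1*(24)^1 - 1 = (96768) + (24) + (-1) = 96791; answer 96791
Step 2: A1 = 96791; r = 96791; squarings mod 1636: 569^1=569, 569^2=1469, 569^4=77, 569^8=1021, 569^16=309, 569^32=593, 569^64=1545, 569^128=101, 569^256=385, 569^512=985, 569^1024=77, 569^2048=1021, 569^4096=309, 569^8192=593, 569^16384=1545, 569^32768=101, 569^65536=385; 569^96791 = 569^1 * 569^2 * 569^4 * 569^16 * 569^512 * 569^2048 * 569^4096 * 569^8192 * 569^16384 * 569^65536 = 1061 (mod 1636); answer 1061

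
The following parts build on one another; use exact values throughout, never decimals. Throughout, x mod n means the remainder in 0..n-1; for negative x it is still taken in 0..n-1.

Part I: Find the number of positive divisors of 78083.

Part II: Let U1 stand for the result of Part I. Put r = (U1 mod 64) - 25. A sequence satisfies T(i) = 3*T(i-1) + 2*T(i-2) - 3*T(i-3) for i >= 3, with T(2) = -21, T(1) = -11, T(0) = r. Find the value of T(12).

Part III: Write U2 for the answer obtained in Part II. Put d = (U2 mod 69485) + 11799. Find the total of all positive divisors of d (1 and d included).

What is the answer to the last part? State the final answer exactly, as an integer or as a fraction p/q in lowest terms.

44388

Part I: 78083 = 113 * 691; number of divisors = (1+1) * (1+1) = 4; answer 4
Part II: U1 = 4; r = -21; T(3) = 3*(-21) + 2*(-11) - 3*(-21) = -22; iterating: T(3)=-22, T(4)=-75, T(5)=-206, T(6)=-702, T(7)=-2293, T(8)=-7665, T(9)=-25475, T(10)=-84876, T(11)=-282583, T(12)=-941076; answer -941076
Part III: U2 = -941076; d = 43513; 43513 = 53 * 821; sigma = (1 + 53) * (1 + 821) = 54 * 822 = 44388; answer 44388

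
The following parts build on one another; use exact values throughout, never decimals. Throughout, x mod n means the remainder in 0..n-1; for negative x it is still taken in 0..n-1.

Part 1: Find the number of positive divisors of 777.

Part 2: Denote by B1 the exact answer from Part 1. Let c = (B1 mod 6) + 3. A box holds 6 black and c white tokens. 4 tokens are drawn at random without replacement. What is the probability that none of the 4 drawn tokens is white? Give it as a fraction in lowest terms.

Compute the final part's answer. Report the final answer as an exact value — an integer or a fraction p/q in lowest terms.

Part 1: 777 = 3 * 7 * 37; number of divisors = (1+1) * (1+1) * (1+1) = 8; answer 8
Part 2: B1 = 8; c = 5; total draws C(11,4) = 330; favorable C(6,4) = 15; P = 1/22; answer 1/22

1/22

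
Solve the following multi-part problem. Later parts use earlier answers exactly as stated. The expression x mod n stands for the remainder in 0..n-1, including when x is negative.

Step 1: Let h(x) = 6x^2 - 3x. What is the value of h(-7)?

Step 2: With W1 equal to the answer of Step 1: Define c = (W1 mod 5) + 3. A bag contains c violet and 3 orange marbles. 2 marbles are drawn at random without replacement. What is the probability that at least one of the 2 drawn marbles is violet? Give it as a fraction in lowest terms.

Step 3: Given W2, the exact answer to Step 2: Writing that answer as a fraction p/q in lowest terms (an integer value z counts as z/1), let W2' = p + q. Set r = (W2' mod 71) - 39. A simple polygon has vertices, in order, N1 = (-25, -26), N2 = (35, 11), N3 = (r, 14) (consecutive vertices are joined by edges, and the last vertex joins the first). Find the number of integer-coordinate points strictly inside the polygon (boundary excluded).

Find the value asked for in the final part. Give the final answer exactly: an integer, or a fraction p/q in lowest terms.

Step 1: 6*(-7)^2 - 3*(-7)^1 = (294) + (21) = 315; answer 315
Step 2: W1 = 315; c = 3; total draws C(6,2) = 15; complement C(3,2) = 3; favorable 15 - 3 = 12; P = 4/5; answer 4/5
Step 3: W2 = 4/5; threaded value p + q = 9; r = -30; cross terms: (-25*11 - 35*-26)=635, (35*14 - -30*11)=820, (-30*-26 - -25*14)=1130; twice the area = |2585| = 2585; area = 2585/2; boundary points = 1 + 1 + 5 = 7; strictly interior points = area - boundary/2 + 1 = 1290; answer 1290

1290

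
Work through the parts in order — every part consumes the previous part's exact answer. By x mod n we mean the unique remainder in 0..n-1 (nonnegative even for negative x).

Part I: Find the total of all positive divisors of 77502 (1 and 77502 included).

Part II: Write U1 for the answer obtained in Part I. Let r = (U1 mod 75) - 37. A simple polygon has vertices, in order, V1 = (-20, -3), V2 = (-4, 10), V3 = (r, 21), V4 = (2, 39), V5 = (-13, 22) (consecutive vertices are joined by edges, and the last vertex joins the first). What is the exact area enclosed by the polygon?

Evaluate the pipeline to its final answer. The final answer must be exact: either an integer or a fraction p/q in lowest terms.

Part I: 77502 = 2 * 3 * 12917; sigma = (1 + 2) * (1 + 3) * (1 + 12917) = 3 * 4 * 12918 = 155016; answer 155016
Part II: U1 = 155016; r = 29; cross terms: (-20*10 - -4*-3)=-212, (-4*21 - 29*10)=-374, (29*39 - 2*21)=1089, (2*22 - -13*39)=551, (-13*-3 - -20*22)=479; twice the area = |1533| = 1533; area = 1533/2; answer 1533/2

1533/2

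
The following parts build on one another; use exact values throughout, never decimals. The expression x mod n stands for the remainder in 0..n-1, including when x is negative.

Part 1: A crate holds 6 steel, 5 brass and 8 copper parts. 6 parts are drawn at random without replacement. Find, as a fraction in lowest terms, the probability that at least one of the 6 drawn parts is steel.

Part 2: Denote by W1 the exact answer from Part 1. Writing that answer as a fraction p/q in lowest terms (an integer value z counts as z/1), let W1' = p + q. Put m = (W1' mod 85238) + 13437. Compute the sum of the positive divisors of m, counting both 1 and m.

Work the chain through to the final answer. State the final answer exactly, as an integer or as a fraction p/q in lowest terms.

Part 1: total draws C(19,6) = 27132; complement C(13,6) = 1716; favorable 27132 - 1716 = 25416; P = 2118/2261; answer 2118/2261
Part 2: W1 = 2118/2261; threaded value p + q = 4379; m = 17816; 17816 = 2^3 * 17 * 131; sigma = (1 + 2 + 4 + 8) * (1 + 17) * (1 + 131) = 15 * 18 * 132 = 35640; answer 35640

35640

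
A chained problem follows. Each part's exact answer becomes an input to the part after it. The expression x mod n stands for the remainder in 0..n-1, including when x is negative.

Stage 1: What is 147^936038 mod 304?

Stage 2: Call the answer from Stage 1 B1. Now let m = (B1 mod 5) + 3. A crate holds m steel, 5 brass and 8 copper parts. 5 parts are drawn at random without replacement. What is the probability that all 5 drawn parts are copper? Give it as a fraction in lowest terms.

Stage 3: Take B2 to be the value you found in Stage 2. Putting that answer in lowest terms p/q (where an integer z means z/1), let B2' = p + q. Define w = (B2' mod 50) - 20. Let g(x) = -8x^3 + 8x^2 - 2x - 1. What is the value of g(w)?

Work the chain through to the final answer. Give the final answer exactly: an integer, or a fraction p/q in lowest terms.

Stage 1: squarings mod 304: 147^1=147, 147^2=25, 147^4=17, 147^8=289, 147^16=225, 147^32=161, 147^64=81, 147^128=177, 147^256=17, 147^512=289, 147^1024=225, 147^2048=161, 147^4096=81, 147^8192=177, 147^16384=17, 147^32768=289, 147^65536=225, 147^131072=161, 147^262144=81, 147^524288=177; 147^936038 = 147^2 * 147^4 * 147^32 * 147^64 * 147^2048 * 147^16384 * 147^131072 * 147^262144 * 147^524288 = 25 (mod 304); answer 25
Stage 2: B1 = 25; m = 3; total draws C(16,5) = 4368; favorable C(8,5) = 56; P = 1/78; answer 1/78
Stage 3: B2 = 1/78; threaded value p + q = 79; w = 9; -8*(9)^3 + 8*(9)^2 - 2*(9)^1 - 1 = (-5832) + (648) + (-18) + (-1) = -5203; answer -5203

-5203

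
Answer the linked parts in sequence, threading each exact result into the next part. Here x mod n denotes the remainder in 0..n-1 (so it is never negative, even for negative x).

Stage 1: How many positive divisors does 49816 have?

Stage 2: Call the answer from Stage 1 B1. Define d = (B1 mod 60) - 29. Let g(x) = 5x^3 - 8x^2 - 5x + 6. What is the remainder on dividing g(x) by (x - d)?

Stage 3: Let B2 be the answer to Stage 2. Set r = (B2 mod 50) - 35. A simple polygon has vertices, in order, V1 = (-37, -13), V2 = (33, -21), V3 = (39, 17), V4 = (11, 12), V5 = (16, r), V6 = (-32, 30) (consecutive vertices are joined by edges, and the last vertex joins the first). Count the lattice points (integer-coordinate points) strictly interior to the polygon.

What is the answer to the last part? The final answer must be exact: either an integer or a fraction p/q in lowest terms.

2316

Stage 1: 49816 = 2^3 * 13 * 479; number of divisors = (3+1) * (1+1) * (1+1) = 16; answer 16
Stage 2: B1 = 16; d = -13; remainder = value at the root: 5*(-13)^3 - 8*(-13)^2 - 5*(-13)^1 + 6 = (-10985) + (-1352) + (65) + (6) = -12266; answer -12266
Stage 3: B2 = -12266; r = -1; cross terms: (-37*-21 - 33*-13)=1206, (33*17 - 39*-21)=1380, (39*12 - 11*17)=281, (11*-1 - 16*12)=-203, (16*30 - -32*-1)=448, (-32*-13 - -37*30)=1526; twice the area = |4638| = 4638; area = 2319; boundary points = 2 + 2 + 1 + 1 + 1 + 1 = 8; strictly interior points = area - boundary/2 + 1 = 2316; answer 2316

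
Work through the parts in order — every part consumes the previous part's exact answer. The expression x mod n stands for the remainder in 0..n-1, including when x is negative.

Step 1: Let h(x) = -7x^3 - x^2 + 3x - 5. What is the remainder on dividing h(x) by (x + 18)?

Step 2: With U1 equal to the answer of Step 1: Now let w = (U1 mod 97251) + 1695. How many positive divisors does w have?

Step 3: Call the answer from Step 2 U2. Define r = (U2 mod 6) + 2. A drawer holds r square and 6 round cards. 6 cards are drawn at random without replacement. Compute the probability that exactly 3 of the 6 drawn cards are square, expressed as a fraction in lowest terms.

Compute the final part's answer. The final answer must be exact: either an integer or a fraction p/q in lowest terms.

Step 1: remainder = value at the root: -7*(-18)^3 - 1*(-18)^2 + 3*(-18)^1 - 5 = (40824) + (-324) + (-54) + (-5) = 40441; answer 40441
Step 2: U1 = 40441; w = 42136; 42136 = 2^3 * 23 * 229; number of divisors = (3+1) * (1+1) * (1+1) = 16; answer 16
Step 3: U2 = 16; r = 6; total draws C(12,6) = 924; favorable C(6,3)*C(6,3) = 400; P = 100/231; answer 100/231

100/231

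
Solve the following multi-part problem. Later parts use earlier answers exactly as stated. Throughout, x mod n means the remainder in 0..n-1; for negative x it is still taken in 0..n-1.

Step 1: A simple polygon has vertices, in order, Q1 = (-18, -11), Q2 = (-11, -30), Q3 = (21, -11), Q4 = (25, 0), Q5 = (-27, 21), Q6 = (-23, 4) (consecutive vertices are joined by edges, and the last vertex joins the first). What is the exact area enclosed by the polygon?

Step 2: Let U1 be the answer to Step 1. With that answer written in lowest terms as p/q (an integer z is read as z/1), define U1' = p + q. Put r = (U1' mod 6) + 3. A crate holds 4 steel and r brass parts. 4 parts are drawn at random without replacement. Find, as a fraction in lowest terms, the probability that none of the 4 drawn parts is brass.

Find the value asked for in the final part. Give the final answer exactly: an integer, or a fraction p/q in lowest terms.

Step 1: cross terms: (-18*-30 - -11*-11)=419, (-11*-11 - 21*-30)=751, (21*0 - 25*-11)=275, (25*21 - -27*0)=525, (-27*4 - -23*21)=375, (-23*-11 - -18*4)=325; twice the area = |2670| = 2670; area = 1335; answer 1335
Step 2: U1 = 1335; threaded value p + q = 1336; r = 7; total draws C(11,4) = 330; favorable C(4,4) = 1; P = 1/330; answer 1/330

1/330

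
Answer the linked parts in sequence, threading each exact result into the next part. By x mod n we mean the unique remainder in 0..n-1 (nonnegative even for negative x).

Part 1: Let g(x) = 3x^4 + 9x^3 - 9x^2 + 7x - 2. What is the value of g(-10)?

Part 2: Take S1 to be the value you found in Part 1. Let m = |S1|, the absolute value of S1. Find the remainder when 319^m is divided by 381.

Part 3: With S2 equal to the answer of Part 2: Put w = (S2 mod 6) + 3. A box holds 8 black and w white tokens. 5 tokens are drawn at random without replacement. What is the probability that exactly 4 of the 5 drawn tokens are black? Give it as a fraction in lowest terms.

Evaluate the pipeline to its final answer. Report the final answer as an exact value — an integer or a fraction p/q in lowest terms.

35/99

Part 1: 3*(-10)^4 + 9*(-10)^3 - 9*(-10)^2 + 7*(-10)^1 - 2 = (30000) + (-9000) + (-900) + (-70) + (-2) = 20028; answer 20028
Part 2: S1 = 20028; m = 20028; squarings mod 381: 319^1=319, 319^2=34, 319^4=13, 319^8=169, 319^16=367, 319^32=196, 319^64=316, 319^128=34, 319^256=13, 319^512=169, 319^1024=367, 319^2048=196, 319^4096=316, 319^8192=34, 319^16384=13; 319^20028 = 319^4 * 319^8 * 319^16 * 319^32 * 319^512 * 319^1024 * 319^2048 * 319^16384 = 25 (mod 381); answer 25
Part 3: S2 = 25; w = 4; total draws C(12,5) = 792; favorable C(8,4)*C(4,1) = 280; P = 35/99; answer 35/99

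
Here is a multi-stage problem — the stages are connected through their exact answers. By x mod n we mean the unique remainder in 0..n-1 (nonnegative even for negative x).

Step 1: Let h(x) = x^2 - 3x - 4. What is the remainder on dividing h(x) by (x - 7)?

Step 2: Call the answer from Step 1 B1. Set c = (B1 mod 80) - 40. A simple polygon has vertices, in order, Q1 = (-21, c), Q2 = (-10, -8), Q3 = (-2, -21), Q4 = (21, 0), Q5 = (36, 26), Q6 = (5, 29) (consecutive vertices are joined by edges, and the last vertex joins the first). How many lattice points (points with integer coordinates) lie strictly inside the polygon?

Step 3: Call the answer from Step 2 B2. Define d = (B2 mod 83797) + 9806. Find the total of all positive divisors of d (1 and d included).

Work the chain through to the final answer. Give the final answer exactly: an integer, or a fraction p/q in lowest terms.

Step 1: remainder = value at the root: 1*(7)^2 - 3*(7)^1 - 4 = (49) + (-21) + (-4) = 24; answer 24
Step 2: B1 = 24; c = -16; cross terms: (-21*-8 - -10*-16)=8, (-10*-21 - -2*-8)=194, (-2*0 - 21*-21)=441, (21*26 - 36*0)=546, (36*29 - 5*26)=914, (5*-16 - -21*29)=529; twice the area = |2632| = 2632; area = 1316; boundary points = 1 + 1 + 1 + 1 + 1 + 1 = 6; strictly interior points = area - boundary/2 + 1 = 1314; answer 1314
Step 3: B2 = 1314; d = 11120; 11120 = 2^4 * 5 * 139; sigma = (1 + 2 + 4 + 8 + 16) * (1 + 5) * (1 + 139) = 31 * 6 * 140 = 26040; answer 26040

26040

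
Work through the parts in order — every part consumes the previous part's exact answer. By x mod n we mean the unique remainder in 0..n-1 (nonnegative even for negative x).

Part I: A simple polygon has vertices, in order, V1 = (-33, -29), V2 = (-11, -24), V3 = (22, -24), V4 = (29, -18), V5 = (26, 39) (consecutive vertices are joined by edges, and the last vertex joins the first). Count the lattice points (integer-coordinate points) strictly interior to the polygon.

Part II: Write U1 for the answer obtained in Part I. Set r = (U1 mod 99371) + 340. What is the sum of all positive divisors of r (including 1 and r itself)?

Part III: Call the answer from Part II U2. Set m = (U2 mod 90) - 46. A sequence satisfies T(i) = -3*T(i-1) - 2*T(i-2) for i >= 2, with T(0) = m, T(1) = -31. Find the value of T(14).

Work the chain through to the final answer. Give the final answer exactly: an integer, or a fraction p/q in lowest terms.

966569

Part I: cross terms: (-33*-24 - -11*-29)=473, (-11*-24 - 22*-24)=792, (22*-18 - 29*-24)=300, (29*39 - 26*-18)=1599, (26*-29 - -33*39)=533; twice the area = |3697| = 3697; area = 3697/2; boundary points = 1 + 33 + 1 + 3 + 1 = 39; strictly interior points = area - boundary/2 + 1 = 1830; answer 1830
Part II: U1 = 1830; r = 2170; 2170 = 2 * 5 * 7 * 31; sigma = (1 + 2) * (1 + 5) * (1 + 7) * (1 + 31) = 3 * 6 * 8 * 32 = 4608; answer 4608
Part III: U2 = 4608; m = -28; T(2) = -3*(-31) - 2*(-28) = 149; iterating: T(2)=149, T(3)=-385, T(4)=857, T(5)=-1801, T(6)=3689, T(7)=-7465, T(8)=15017, T(9)=-30121, T(10)=60329, T(11)=-120745, T(12)=241577, T(13)=-483241, T(14)=966569; answer 966569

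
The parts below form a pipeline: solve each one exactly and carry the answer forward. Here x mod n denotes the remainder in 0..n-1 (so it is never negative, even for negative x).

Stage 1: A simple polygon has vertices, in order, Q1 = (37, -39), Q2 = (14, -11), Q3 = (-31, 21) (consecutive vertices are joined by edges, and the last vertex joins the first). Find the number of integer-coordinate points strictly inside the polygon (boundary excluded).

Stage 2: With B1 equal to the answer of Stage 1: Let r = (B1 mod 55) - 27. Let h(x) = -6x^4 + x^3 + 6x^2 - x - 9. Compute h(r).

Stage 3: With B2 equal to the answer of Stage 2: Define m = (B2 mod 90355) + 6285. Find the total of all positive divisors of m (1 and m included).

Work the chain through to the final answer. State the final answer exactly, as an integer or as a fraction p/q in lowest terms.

Stage 1: cross terms: (37*-11 - 14*-39)=139, (14*21 - -31*-11)=-47, (-31*-39 - 37*21)=432; twice the area = |524| = 524; area = 262; boundary points = 1 + 1 + 4 = 6; strictly interior points = area - boundary/2 + 1 = 260; answer 260
Stage 2: B1 = 260; r = 13; -6*(13)^4 + 1*(13)^3 + 6*(13)^2 - 1*(13)^1 - 9 = (-171366) + (2197) + (1014) + (-13) + (-9) = -168177; answer -168177
Stage 3: B2 = -168177; m = 18818; 18818 = 2 * 97^2; sigma = (1 + 2) * (1 + 97 + 9409) = 3 * 9507 = 28521; answer 28521

28521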